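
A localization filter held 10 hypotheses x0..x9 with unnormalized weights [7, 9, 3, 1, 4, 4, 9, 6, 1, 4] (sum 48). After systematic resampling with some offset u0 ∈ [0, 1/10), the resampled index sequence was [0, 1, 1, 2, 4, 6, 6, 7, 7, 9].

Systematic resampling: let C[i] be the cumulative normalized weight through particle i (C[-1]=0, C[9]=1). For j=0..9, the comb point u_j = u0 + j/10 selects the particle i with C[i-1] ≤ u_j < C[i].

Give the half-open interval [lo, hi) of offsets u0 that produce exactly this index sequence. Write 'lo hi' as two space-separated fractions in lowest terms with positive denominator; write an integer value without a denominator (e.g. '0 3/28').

1/12 23/240

C = [7/48, 1/3, 19/48, 5/12, 1/2, 7/12, 37/48, 43/48, 11/12, 1]
j=0 picked index 0: u0 ∈ [0, 7/48)
j=1 picked index 1: u0 ∈ [11/240, 7/30)
j=2 picked index 1: u0 ∈ [-13/240, 2/15)
j=3 picked index 2: u0 ∈ [1/30, 23/240)
j=4 picked index 4: u0 ∈ [1/60, 1/10)
j=5 picked index 6: u0 ∈ [1/12, 13/48)
j=6 picked index 6: u0 ∈ [-1/60, 41/240)
j=7 picked index 7: u0 ∈ [17/240, 47/240)
j=8 picked index 7: u0 ∈ [-7/240, 23/240)
j=9 picked index 9: u0 ∈ [1/60, 1/10)
intersection: [1/12, 23/240)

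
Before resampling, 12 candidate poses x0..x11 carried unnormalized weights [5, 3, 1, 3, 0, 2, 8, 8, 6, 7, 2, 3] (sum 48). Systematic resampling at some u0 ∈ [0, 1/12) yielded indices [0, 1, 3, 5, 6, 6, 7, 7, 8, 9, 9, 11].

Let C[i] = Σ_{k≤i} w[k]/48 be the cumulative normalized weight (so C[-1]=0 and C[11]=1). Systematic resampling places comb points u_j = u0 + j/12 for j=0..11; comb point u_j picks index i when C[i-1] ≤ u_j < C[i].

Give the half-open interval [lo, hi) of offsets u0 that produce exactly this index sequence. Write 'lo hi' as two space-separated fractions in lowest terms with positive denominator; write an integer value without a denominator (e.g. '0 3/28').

1/48 1/24

C = [5/48, 1/6, 3/16, 1/4, 1/4, 7/24, 11/24, 5/8, 3/4, 43/48, 15/16, 1]
j=0 picked index 0: u0 ∈ [0, 5/48)
j=1 picked index 1: u0 ∈ [1/48, 1/12)
j=2 picked index 3: u0 ∈ [1/48, 1/12)
j=3 picked index 5: u0 ∈ [0, 1/24)
j=4 picked index 6: u0 ∈ [-1/24, 1/8)
j=5 picked index 6: u0 ∈ [-1/8, 1/24)
j=6 picked index 7: u0 ∈ [-1/24, 1/8)
j=7 picked index 7: u0 ∈ [-1/8, 1/24)
j=8 picked index 8: u0 ∈ [-1/24, 1/12)
j=9 picked index 9: u0 ∈ [0, 7/48)
j=10 picked index 9: u0 ∈ [-1/12, 1/16)
j=11 picked index 11: u0 ∈ [1/48, 1/12)
intersection: [1/48, 1/24)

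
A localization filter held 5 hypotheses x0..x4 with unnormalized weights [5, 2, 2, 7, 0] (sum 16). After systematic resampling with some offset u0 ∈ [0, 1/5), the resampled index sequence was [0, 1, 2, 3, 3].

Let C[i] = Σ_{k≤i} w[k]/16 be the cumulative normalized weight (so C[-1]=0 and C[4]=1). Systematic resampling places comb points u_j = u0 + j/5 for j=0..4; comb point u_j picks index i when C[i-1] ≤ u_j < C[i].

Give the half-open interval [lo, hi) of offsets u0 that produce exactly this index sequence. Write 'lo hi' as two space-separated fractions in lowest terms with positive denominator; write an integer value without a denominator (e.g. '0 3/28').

C = [5/16, 7/16, 9/16, 1, 1]
j=0 picked index 0: u0 ∈ [0, 5/16)
j=1 picked index 1: u0 ∈ [9/80, 19/80)
j=2 picked index 2: u0 ∈ [3/80, 13/80)
j=3 picked index 3: u0 ∈ [-3/80, 2/5)
j=4 picked index 3: u0 ∈ [-19/80, 1/5)
intersection: [9/80, 13/80)

9/80 13/80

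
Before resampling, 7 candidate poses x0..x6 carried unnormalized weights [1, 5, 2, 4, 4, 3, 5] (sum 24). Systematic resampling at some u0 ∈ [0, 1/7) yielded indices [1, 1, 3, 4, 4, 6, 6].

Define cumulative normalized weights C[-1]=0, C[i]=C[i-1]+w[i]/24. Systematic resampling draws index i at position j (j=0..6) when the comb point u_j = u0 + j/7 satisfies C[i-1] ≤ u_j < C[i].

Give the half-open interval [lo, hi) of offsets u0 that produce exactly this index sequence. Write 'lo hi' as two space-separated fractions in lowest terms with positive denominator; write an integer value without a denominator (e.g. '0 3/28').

13/168 2/21

C = [1/24, 1/4, 1/3, 1/2, 2/3, 19/24, 1]
j=0 picked index 1: u0 ∈ [1/24, 1/4)
j=1 picked index 1: u0 ∈ [-17/168, 3/28)
j=2 picked index 3: u0 ∈ [1/21, 3/14)
j=3 picked index 4: u0 ∈ [1/14, 5/21)
j=4 picked index 4: u0 ∈ [-1/14, 2/21)
j=5 picked index 6: u0 ∈ [13/168, 2/7)
j=6 picked index 6: u0 ∈ [-11/168, 1/7)
intersection: [13/168, 2/21)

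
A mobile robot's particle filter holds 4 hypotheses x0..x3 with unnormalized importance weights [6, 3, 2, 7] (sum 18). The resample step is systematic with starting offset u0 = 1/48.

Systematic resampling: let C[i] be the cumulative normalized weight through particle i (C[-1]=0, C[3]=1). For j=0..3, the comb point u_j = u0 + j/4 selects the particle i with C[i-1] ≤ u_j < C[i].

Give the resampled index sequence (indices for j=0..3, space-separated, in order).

0 0 2 3

C = [1/3, 1/2, 11/18, 1]
j=0: u_0=1/48 ∈ [0, 1/3) → index 0
j=1: u_1=13/48 ∈ [0, 1/3) → index 0
j=2: u_2=25/48 ∈ [1/2, 11/18) → index 2
j=3: u_3=37/48 ∈ [11/18, 1) → index 3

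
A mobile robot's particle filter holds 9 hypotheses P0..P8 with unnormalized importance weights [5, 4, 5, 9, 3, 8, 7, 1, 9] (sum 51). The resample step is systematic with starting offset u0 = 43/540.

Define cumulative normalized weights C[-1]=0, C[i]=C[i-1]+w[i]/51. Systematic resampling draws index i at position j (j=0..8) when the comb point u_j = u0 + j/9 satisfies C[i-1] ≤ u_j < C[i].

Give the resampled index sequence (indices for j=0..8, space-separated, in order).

C = [5/51, 3/17, 14/51, 23/51, 26/51, 2/3, 41/51, 14/17, 1]
j=0: u_0=43/540 ∈ [0, 5/51) → index 0
j=1: u_1=103/540 ∈ [3/17, 14/51) → index 2
j=2: u_2=163/540 ∈ [14/51, 23/51) → index 3
j=3: u_3=223/540 ∈ [14/51, 23/51) → index 3
j=4: u_4=283/540 ∈ [26/51, 2/3) → index 5
j=5: u_5=343/540 ∈ [26/51, 2/3) → index 5
j=6: u_6=403/540 ∈ [2/3, 41/51) → index 6
j=7: u_7=463/540 ∈ [14/17, 1) → index 8
j=8: u_8=523/540 ∈ [14/17, 1) → index 8

0 2 3 3 5 5 6 8 8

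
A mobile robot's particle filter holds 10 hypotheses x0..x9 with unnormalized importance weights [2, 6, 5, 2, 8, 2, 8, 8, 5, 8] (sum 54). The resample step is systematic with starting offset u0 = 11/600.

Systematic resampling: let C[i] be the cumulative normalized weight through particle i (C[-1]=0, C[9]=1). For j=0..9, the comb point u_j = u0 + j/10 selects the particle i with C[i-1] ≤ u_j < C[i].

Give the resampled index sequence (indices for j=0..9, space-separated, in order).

0 1 2 4 4 6 7 7 8 9

C = [1/27, 4/27, 13/54, 5/18, 23/54, 25/54, 11/18, 41/54, 23/27, 1]
j=0: u_0=11/600 ∈ [0, 1/27) → index 0
j=1: u_1=71/600 ∈ [1/27, 4/27) → index 1
j=2: u_2=131/600 ∈ [4/27, 13/54) → index 2
j=3: u_3=191/600 ∈ [5/18, 23/54) → index 4
j=4: u_4=251/600 ∈ [5/18, 23/54) → index 4
j=5: u_5=311/600 ∈ [25/54, 11/18) → index 6
j=6: u_6=371/600 ∈ [11/18, 41/54) → index 7
j=7: u_7=431/600 ∈ [11/18, 41/54) → index 7
j=8: u_8=491/600 ∈ [41/54, 23/27) → index 8
j=9: u_9=551/600 ∈ [23/27, 1) → index 9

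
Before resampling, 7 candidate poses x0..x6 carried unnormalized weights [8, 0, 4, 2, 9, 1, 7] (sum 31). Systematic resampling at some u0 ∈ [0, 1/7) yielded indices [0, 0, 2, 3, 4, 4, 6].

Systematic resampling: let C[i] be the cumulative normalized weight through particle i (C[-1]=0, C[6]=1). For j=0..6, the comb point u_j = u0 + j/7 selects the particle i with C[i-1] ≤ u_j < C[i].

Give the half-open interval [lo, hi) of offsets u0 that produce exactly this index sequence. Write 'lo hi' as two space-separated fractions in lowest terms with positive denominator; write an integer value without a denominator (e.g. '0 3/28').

0 5/217

C = [8/31, 8/31, 12/31, 14/31, 23/31, 24/31, 1]
j=0 picked index 0: u0 ∈ [0, 8/31)
j=1 picked index 0: u0 ∈ [-1/7, 25/217)
j=2 picked index 2: u0 ∈ [-6/217, 22/217)
j=3 picked index 3: u0 ∈ [-9/217, 5/217)
j=4 picked index 4: u0 ∈ [-26/217, 37/217)
j=5 picked index 4: u0 ∈ [-57/217, 6/217)
j=6 picked index 6: u0 ∈ [-18/217, 1/7)
intersection: [0, 5/217)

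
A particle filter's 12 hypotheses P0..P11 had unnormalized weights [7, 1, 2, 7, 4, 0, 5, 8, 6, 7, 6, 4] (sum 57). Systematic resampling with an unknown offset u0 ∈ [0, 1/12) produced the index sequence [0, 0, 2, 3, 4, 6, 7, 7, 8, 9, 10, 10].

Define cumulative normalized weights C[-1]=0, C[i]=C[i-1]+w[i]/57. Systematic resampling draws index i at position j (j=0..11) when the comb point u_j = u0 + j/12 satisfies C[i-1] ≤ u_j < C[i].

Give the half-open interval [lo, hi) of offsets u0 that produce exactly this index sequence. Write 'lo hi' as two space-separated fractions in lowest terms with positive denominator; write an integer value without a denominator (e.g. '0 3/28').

C = [7/57, 8/57, 10/57, 17/57, 7/19, 7/19, 26/57, 34/57, 40/57, 47/57, 53/57, 1]
j=0 picked index 0: u0 ∈ [0, 7/57)
j=1 picked index 0: u0 ∈ [-1/12, 3/76)
j=2 picked index 2: u0 ∈ [-1/38, 1/114)
j=3 picked index 3: u0 ∈ [-17/228, 11/228)
j=4 picked index 4: u0 ∈ [-2/57, 2/57)
j=5 picked index 6: u0 ∈ [-11/228, 3/76)
j=6 picked index 7: u0 ∈ [-5/114, 11/114)
j=7 picked index 7: u0 ∈ [-29/228, 1/76)
j=8 picked index 8: u0 ∈ [-4/57, 2/57)
j=9 picked index 9: u0 ∈ [-11/228, 17/228)
j=10 picked index 10: u0 ∈ [-1/114, 11/114)
j=11 picked index 10: u0 ∈ [-7/76, 1/76)
intersection: [0, 1/114)

0 1/114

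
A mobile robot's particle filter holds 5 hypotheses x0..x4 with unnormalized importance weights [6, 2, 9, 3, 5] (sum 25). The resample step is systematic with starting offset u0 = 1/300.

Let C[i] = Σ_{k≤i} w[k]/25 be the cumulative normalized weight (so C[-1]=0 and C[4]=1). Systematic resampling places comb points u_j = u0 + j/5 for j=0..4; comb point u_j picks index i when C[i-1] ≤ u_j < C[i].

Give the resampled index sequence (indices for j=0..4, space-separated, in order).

C = [6/25, 8/25, 17/25, 4/5, 1]
j=0: u_0=1/300 ∈ [0, 6/25) → index 0
j=1: u_1=61/300 ∈ [0, 6/25) → index 0
j=2: u_2=121/300 ∈ [8/25, 17/25) → index 2
j=3: u_3=181/300 ∈ [8/25, 17/25) → index 2
j=4: u_4=241/300 ∈ [4/5, 1) → index 4

0 0 2 2 4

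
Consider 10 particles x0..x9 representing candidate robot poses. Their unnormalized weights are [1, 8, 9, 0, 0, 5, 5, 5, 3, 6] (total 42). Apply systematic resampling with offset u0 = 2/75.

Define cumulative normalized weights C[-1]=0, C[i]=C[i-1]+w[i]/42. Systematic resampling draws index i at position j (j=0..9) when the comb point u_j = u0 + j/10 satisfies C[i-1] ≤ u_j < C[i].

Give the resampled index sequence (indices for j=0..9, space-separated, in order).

1 1 2 2 2 5 6 7 8 9

C = [1/42, 3/14, 3/7, 3/7, 3/7, 23/42, 2/3, 11/14, 6/7, 1]
j=0: u_0=2/75 ∈ [1/42, 3/14) → index 1
j=1: u_1=19/150 ∈ [1/42, 3/14) → index 1
j=2: u_2=17/75 ∈ [3/14, 3/7) → index 2
j=3: u_3=49/150 ∈ [3/14, 3/7) → index 2
j=4: u_4=32/75 ∈ [3/14, 3/7) → index 2
j=5: u_5=79/150 ∈ [3/7, 23/42) → index 5
j=6: u_6=47/75 ∈ [23/42, 2/3) → index 6
j=7: u_7=109/150 ∈ [2/3, 11/14) → index 7
j=8: u_8=62/75 ∈ [11/14, 6/7) → index 8
j=9: u_9=139/150 ∈ [6/7, 1) → index 9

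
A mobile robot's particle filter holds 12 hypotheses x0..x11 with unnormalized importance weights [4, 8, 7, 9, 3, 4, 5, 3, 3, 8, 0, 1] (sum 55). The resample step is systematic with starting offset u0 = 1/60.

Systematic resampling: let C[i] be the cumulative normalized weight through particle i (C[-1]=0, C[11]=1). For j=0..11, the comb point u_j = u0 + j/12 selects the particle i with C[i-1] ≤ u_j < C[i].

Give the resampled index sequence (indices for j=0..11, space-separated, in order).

C = [4/55, 12/55, 19/55, 28/55, 31/55, 7/11, 8/11, 43/55, 46/55, 54/55, 54/55, 1]
j=0: u_0=1/60 ∈ [0, 4/55) → index 0
j=1: u_1=1/10 ∈ [4/55, 12/55) → index 1
j=2: u_2=11/60 ∈ [4/55, 12/55) → index 1
j=3: u_3=4/15 ∈ [12/55, 19/55) → index 2
j=4: u_4=7/20 ∈ [19/55, 28/55) → index 3
j=5: u_5=13/30 ∈ [19/55, 28/55) → index 3
j=6: u_6=31/60 ∈ [28/55, 31/55) → index 4
j=7: u_7=3/5 ∈ [31/55, 7/11) → index 5
j=8: u_8=41/60 ∈ [7/11, 8/11) → index 6
j=9: u_9=23/30 ∈ [8/11, 43/55) → index 7
j=10: u_10=17/20 ∈ [46/55, 54/55) → index 9
j=11: u_11=14/15 ∈ [46/55, 54/55) → index 9

0 1 1 2 3 3 4 5 6 7 9 9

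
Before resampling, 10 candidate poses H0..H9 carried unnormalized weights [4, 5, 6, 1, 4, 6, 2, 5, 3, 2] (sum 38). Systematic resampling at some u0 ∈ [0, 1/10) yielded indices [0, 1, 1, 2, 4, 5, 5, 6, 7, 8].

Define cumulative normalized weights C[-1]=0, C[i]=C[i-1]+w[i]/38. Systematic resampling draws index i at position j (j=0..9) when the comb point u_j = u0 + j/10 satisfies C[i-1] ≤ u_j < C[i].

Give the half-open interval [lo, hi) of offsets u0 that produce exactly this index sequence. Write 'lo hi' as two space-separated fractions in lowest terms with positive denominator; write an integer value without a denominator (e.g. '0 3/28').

1/38 7/190

C = [2/19, 9/38, 15/38, 8/19, 10/19, 13/19, 14/19, 33/38, 18/19, 1]
j=0 picked index 0: u0 ∈ [0, 2/19)
j=1 picked index 1: u0 ∈ [1/190, 13/95)
j=2 picked index 1: u0 ∈ [-9/95, 7/190)
j=3 picked index 2: u0 ∈ [-6/95, 9/95)
j=4 picked index 4: u0 ∈ [2/95, 12/95)
j=5 picked index 5: u0 ∈ [1/38, 7/38)
j=6 picked index 5: u0 ∈ [-7/95, 8/95)
j=7 picked index 6: u0 ∈ [-3/190, 7/190)
j=8 picked index 7: u0 ∈ [-6/95, 13/190)
j=9 picked index 8: u0 ∈ [-3/95, 9/190)
intersection: [1/38, 7/190)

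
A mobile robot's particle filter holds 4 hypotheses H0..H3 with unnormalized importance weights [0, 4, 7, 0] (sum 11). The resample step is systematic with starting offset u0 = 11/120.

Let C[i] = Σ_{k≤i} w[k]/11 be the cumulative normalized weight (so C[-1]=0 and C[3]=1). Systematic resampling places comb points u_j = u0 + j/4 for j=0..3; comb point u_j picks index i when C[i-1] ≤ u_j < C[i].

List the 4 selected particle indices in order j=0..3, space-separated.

C = [0, 4/11, 1, 1]
j=0: u_0=11/120 ∈ [0, 4/11) → index 1
j=1: u_1=41/120 ∈ [0, 4/11) → index 1
j=2: u_2=71/120 ∈ [4/11, 1) → index 2
j=3: u_3=101/120 ∈ [4/11, 1) → index 2

1 1 2 2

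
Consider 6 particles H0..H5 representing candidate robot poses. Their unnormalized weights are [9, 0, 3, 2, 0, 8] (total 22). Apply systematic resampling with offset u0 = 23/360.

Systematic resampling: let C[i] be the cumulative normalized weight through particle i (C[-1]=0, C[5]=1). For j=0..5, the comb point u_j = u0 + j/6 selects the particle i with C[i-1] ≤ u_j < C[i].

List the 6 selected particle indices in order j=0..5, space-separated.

C = [9/22, 9/22, 6/11, 7/11, 7/11, 1]
j=0: u_0=23/360 ∈ [0, 9/22) → index 0
j=1: u_1=83/360 ∈ [0, 9/22) → index 0
j=2: u_2=143/360 ∈ [0, 9/22) → index 0
j=3: u_3=203/360 ∈ [6/11, 7/11) → index 3
j=4: u_4=263/360 ∈ [7/11, 1) → index 5
j=5: u_5=323/360 ∈ [7/11, 1) → index 5

0 0 0 3 5 5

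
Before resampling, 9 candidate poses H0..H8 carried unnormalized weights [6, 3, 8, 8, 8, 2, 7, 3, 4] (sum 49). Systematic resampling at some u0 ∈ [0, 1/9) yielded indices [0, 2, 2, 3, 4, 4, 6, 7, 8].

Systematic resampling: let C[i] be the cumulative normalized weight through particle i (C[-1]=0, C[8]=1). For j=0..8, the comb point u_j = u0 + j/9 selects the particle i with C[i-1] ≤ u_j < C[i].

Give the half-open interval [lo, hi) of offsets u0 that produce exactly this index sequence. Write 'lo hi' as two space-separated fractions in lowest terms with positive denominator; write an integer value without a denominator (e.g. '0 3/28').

5/63 1/9

C = [6/49, 9/49, 17/49, 25/49, 33/49, 5/7, 6/7, 45/49, 1]
j=0 picked index 0: u0 ∈ [0, 6/49)
j=1 picked index 2: u0 ∈ [32/441, 104/441)
j=2 picked index 2: u0 ∈ [-17/441, 55/441)
j=3 picked index 3: u0 ∈ [2/147, 26/147)
j=4 picked index 4: u0 ∈ [29/441, 101/441)
j=5 picked index 4: u0 ∈ [-20/441, 52/441)
j=6 picked index 6: u0 ∈ [1/21, 4/21)
j=7 picked index 7: u0 ∈ [5/63, 62/441)
j=8 picked index 8: u0 ∈ [13/441, 1/9)
intersection: [5/63, 1/9)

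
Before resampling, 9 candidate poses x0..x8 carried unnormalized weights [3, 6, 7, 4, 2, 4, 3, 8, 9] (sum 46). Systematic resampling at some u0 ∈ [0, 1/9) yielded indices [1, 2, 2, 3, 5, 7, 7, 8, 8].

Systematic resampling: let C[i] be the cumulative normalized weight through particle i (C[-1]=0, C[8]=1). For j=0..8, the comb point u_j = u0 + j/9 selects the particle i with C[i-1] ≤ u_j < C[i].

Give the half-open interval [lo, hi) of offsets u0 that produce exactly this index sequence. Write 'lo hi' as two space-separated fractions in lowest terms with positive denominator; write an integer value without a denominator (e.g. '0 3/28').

C = [3/46, 9/46, 8/23, 10/23, 11/23, 13/23, 29/46, 37/46, 1]
j=0 picked index 1: u0 ∈ [3/46, 9/46)
j=1 picked index 2: u0 ∈ [35/414, 49/207)
j=2 picked index 2: u0 ∈ [-11/414, 26/207)
j=3 picked index 3: u0 ∈ [1/69, 7/69)
j=4 picked index 5: u0 ∈ [7/207, 25/207)
j=5 picked index 7: u0 ∈ [31/414, 103/414)
j=6 picked index 7: u0 ∈ [-5/138, 19/138)
j=7 picked index 8: u0 ∈ [11/414, 2/9)
j=8 picked index 8: u0 ∈ [-35/414, 1/9)
intersection: [35/414, 7/69)

35/414 7/69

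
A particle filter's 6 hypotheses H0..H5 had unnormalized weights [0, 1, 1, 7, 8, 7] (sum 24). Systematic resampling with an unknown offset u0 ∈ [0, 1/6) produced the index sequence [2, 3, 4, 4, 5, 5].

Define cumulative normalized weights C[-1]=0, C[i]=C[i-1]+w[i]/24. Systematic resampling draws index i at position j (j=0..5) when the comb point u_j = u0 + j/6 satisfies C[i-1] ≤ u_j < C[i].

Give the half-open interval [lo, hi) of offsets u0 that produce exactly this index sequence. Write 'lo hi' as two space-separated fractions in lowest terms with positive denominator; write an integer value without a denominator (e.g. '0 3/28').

1/24 1/12

C = [0, 1/24, 1/12, 3/8, 17/24, 1]
j=0 picked index 2: u0 ∈ [1/24, 1/12)
j=1 picked index 3: u0 ∈ [-1/12, 5/24)
j=2 picked index 4: u0 ∈ [1/24, 3/8)
j=3 picked index 4: u0 ∈ [-1/8, 5/24)
j=4 picked index 5: u0 ∈ [1/24, 1/3)
j=5 picked index 5: u0 ∈ [-1/8, 1/6)
intersection: [1/24, 1/12)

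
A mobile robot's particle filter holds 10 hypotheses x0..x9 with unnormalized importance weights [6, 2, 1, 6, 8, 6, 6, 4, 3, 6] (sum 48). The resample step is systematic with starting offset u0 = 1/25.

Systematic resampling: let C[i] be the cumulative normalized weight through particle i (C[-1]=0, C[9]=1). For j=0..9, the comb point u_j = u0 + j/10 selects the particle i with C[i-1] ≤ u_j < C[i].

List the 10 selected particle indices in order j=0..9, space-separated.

0 1 3 4 4 5 6 7 8 9

C = [1/8, 1/6, 3/16, 5/16, 23/48, 29/48, 35/48, 13/16, 7/8, 1]
j=0: u_0=1/25 ∈ [0, 1/8) → index 0
j=1: u_1=7/50 ∈ [1/8, 1/6) → index 1
j=2: u_2=6/25 ∈ [3/16, 5/16) → index 3
j=3: u_3=17/50 ∈ [5/16, 23/48) → index 4
j=4: u_4=11/25 ∈ [5/16, 23/48) → index 4
j=5: u_5=27/50 ∈ [23/48, 29/48) → index 5
j=6: u_6=16/25 ∈ [29/48, 35/48) → index 6
j=7: u_7=37/50 ∈ [35/48, 13/16) → index 7
j=8: u_8=21/25 ∈ [13/16, 7/8) → index 8
j=9: u_9=47/50 ∈ [7/8, 1) → index 9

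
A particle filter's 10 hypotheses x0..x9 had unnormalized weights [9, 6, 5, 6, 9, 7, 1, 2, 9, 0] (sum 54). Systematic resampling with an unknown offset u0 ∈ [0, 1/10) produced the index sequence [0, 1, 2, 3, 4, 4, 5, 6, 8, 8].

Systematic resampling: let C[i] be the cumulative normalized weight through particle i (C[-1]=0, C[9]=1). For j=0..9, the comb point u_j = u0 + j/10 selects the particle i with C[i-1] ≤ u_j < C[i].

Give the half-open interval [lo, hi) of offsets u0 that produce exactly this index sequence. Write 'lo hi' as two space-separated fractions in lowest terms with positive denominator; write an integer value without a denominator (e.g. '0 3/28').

11/135 13/135

C = [1/6, 5/18, 10/27, 13/27, 35/54, 7/9, 43/54, 5/6, 1, 1]
j=0 picked index 0: u0 ∈ [0, 1/6)
j=1 picked index 1: u0 ∈ [1/15, 8/45)
j=2 picked index 2: u0 ∈ [7/90, 23/135)
j=3 picked index 3: u0 ∈ [19/270, 49/270)
j=4 picked index 4: u0 ∈ [11/135, 67/270)
j=5 picked index 4: u0 ∈ [-1/54, 4/27)
j=6 picked index 5: u0 ∈ [13/270, 8/45)
j=7 picked index 6: u0 ∈ [7/90, 13/135)
j=8 picked index 8: u0 ∈ [1/30, 1/5)
j=9 picked index 8: u0 ∈ [-1/15, 1/10)
intersection: [11/135, 13/135)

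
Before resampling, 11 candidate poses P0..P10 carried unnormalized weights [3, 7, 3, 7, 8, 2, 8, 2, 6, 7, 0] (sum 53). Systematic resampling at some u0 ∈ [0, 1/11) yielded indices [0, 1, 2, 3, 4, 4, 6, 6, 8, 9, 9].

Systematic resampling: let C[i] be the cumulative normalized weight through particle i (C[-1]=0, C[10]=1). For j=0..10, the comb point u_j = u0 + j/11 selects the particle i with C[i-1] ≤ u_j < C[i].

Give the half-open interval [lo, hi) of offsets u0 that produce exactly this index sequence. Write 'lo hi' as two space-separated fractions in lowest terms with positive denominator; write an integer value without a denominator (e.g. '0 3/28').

29/583 3/53

C = [3/53, 10/53, 13/53, 20/53, 28/53, 30/53, 38/53, 40/53, 46/53, 1, 1]
j=0 picked index 0: u0 ∈ [0, 3/53)
j=1 picked index 1: u0 ∈ [-20/583, 57/583)
j=2 picked index 2: u0 ∈ [4/583, 37/583)
j=3 picked index 3: u0 ∈ [-16/583, 61/583)
j=4 picked index 4: u0 ∈ [8/583, 96/583)
j=5 picked index 4: u0 ∈ [-45/583, 43/583)
j=6 picked index 6: u0 ∈ [12/583, 100/583)
j=7 picked index 6: u0 ∈ [-41/583, 47/583)
j=8 picked index 8: u0 ∈ [16/583, 82/583)
j=9 picked index 9: u0 ∈ [29/583, 2/11)
j=10 picked index 9: u0 ∈ [-24/583, 1/11)
intersection: [29/583, 3/53)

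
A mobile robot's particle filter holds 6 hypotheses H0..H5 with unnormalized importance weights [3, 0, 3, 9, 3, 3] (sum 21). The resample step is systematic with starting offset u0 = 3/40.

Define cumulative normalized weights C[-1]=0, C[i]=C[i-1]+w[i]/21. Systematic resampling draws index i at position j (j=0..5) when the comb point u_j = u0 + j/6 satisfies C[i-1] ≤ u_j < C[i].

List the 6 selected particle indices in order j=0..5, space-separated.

0 2 3 3 4 5

C = [1/7, 1/7, 2/7, 5/7, 6/7, 1]
j=0: u_0=3/40 ∈ [0, 1/7) → index 0
j=1: u_1=29/120 ∈ [1/7, 2/7) → index 2
j=2: u_2=49/120 ∈ [2/7, 5/7) → index 3
j=3: u_3=23/40 ∈ [2/7, 5/7) → index 3
j=4: u_4=89/120 ∈ [5/7, 6/7) → index 4
j=5: u_5=109/120 ∈ [6/7, 1) → index 5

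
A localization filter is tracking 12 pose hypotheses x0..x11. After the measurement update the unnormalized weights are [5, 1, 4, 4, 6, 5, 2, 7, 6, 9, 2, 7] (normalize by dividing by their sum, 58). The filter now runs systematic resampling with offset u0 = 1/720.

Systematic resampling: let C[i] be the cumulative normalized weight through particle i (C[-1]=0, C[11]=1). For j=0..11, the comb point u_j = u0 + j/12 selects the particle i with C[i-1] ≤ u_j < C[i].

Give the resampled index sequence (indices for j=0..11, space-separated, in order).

0 0 2 4 4 5 7 7 8 9 9 11

C = [5/58, 3/29, 5/29, 7/29, 10/29, 25/58, 27/58, 17/29, 20/29, 49/58, 51/58, 1]
j=0: u_0=1/720 ∈ [0, 5/58) → index 0
j=1: u_1=61/720 ∈ [0, 5/58) → index 0
j=2: u_2=121/720 ∈ [3/29, 5/29) → index 2
j=3: u_3=181/720 ∈ [7/29, 10/29) → index 4
j=4: u_4=241/720 ∈ [7/29, 10/29) → index 4
j=5: u_5=301/720 ∈ [10/29, 25/58) → index 5
j=6: u_6=361/720 ∈ [27/58, 17/29) → index 7
j=7: u_7=421/720 ∈ [27/58, 17/29) → index 7
j=8: u_8=481/720 ∈ [17/29, 20/29) → index 8
j=9: u_9=541/720 ∈ [20/29, 49/58) → index 9
j=10: u_10=601/720 ∈ [20/29, 49/58) → index 9
j=11: u_11=661/720 ∈ [51/58, 1) → index 11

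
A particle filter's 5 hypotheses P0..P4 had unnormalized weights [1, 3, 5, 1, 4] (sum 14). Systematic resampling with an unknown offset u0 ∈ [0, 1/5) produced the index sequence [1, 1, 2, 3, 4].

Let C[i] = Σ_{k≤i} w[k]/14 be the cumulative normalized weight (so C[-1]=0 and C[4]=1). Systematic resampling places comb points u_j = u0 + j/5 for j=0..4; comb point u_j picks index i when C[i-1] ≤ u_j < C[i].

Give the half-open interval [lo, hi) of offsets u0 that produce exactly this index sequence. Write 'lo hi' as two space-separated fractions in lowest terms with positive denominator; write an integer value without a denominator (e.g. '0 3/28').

1/14 3/35

C = [1/14, 2/7, 9/14, 5/7, 1]
j=0 picked index 1: u0 ∈ [1/14, 2/7)
j=1 picked index 1: u0 ∈ [-9/70, 3/35)
j=2 picked index 2: u0 ∈ [-4/35, 17/70)
j=3 picked index 3: u0 ∈ [3/70, 4/35)
j=4 picked index 4: u0 ∈ [-3/35, 1/5)
intersection: [1/14, 3/35)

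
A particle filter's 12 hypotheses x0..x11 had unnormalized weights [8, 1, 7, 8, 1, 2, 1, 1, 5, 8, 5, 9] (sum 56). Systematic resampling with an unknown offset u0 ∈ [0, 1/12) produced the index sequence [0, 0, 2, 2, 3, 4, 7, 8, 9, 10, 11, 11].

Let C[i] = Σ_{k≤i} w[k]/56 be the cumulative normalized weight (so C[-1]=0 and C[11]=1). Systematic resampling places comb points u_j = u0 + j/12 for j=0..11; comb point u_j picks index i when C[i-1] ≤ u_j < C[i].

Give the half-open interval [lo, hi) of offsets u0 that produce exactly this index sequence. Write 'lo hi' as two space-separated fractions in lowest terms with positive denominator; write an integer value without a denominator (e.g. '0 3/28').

1/84 1/56

C = [1/7, 9/56, 2/7, 3/7, 25/56, 27/56, 1/2, 29/56, 17/28, 3/4, 47/56, 1]
j=0 picked index 0: u0 ∈ [0, 1/7)
j=1 picked index 0: u0 ∈ [-1/12, 5/84)
j=2 picked index 2: u0 ∈ [-1/168, 5/42)
j=3 picked index 2: u0 ∈ [-5/56, 1/28)
j=4 picked index 3: u0 ∈ [-1/21, 2/21)
j=5 picked index 4: u0 ∈ [1/84, 5/168)
j=6 picked index 7: u0 ∈ [0, 1/56)
j=7 picked index 8: u0 ∈ [-11/168, 1/42)
j=8 picked index 9: u0 ∈ [-5/84, 1/12)
j=9 picked index 10: u0 ∈ [0, 5/56)
j=10 picked index 11: u0 ∈ [1/168, 1/6)
j=11 picked index 11: u0 ∈ [-13/168, 1/12)
intersection: [1/84, 1/56)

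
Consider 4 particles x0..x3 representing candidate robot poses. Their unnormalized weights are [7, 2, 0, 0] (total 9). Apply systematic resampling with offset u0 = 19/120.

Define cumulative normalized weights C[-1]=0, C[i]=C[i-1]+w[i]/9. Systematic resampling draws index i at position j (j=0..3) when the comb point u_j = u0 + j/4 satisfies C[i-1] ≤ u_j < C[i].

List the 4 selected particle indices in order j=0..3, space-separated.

0 0 0 1

C = [7/9, 1, 1, 1]
j=0: u_0=19/120 ∈ [0, 7/9) → index 0
j=1: u_1=49/120 ∈ [0, 7/9) → index 0
j=2: u_2=79/120 ∈ [0, 7/9) → index 0
j=3: u_3=109/120 ∈ [7/9, 1) → index 1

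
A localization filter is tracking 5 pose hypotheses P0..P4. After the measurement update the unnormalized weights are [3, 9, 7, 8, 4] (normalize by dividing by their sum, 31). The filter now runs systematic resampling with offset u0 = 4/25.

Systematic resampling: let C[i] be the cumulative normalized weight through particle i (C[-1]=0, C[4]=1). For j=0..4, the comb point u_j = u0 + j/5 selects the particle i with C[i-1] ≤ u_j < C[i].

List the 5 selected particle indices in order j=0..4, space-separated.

C = [3/31, 12/31, 19/31, 27/31, 1]
j=0: u_0=4/25 ∈ [3/31, 12/31) → index 1
j=1: u_1=9/25 ∈ [3/31, 12/31) → index 1
j=2: u_2=14/25 ∈ [12/31, 19/31) → index 2
j=3: u_3=19/25 ∈ [19/31, 27/31) → index 3
j=4: u_4=24/25 ∈ [27/31, 1) → index 4

1 1 2 3 4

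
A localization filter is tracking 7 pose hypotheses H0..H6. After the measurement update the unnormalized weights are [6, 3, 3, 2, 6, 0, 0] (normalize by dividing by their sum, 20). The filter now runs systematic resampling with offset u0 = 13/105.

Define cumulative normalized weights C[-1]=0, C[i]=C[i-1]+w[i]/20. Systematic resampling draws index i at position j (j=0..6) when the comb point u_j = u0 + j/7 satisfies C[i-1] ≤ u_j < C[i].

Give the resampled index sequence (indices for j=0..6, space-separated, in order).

C = [3/10, 9/20, 3/5, 7/10, 1, 1, 1]
j=0: u_0=13/105 ∈ [0, 3/10) → index 0
j=1: u_1=4/15 ∈ [0, 3/10) → index 0
j=2: u_2=43/105 ∈ [3/10, 9/20) → index 1
j=3: u_3=58/105 ∈ [9/20, 3/5) → index 2
j=4: u_4=73/105 ∈ [3/5, 7/10) → index 3
j=5: u_5=88/105 ∈ [7/10, 1) → index 4
j=6: u_6=103/105 ∈ [7/10, 1) → index 4

0 0 1 2 3 4 4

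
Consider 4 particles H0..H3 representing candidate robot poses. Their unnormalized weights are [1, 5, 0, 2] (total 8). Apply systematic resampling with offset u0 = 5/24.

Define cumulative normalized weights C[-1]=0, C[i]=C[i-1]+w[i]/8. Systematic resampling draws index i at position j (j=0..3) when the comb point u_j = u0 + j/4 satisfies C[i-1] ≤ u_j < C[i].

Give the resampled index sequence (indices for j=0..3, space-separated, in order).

C = [1/8, 3/4, 3/4, 1]
j=0: u_0=5/24 ∈ [1/8, 3/4) → index 1
j=1: u_1=11/24 ∈ [1/8, 3/4) → index 1
j=2: u_2=17/24 ∈ [1/8, 3/4) → index 1
j=3: u_3=23/24 ∈ [3/4, 1) → index 3

1 1 1 3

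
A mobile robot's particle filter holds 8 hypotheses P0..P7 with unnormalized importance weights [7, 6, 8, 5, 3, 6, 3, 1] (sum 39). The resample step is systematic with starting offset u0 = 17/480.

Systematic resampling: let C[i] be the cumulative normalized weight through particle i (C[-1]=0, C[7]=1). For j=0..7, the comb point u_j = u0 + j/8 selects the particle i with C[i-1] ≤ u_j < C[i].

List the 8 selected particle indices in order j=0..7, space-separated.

0 0 1 2 2 3 5 6

C = [7/39, 1/3, 7/13, 2/3, 29/39, 35/39, 38/39, 1]
j=0: u_0=17/480 ∈ [0, 7/39) → index 0
j=1: u_1=77/480 ∈ [0, 7/39) → index 0
j=2: u_2=137/480 ∈ [7/39, 1/3) → index 1
j=3: u_3=197/480 ∈ [1/3, 7/13) → index 2
j=4: u_4=257/480 ∈ [1/3, 7/13) → index 2
j=5: u_5=317/480 ∈ [7/13, 2/3) → index 3
j=6: u_6=377/480 ∈ [29/39, 35/39) → index 5
j=7: u_7=437/480 ∈ [35/39, 38/39) → index 6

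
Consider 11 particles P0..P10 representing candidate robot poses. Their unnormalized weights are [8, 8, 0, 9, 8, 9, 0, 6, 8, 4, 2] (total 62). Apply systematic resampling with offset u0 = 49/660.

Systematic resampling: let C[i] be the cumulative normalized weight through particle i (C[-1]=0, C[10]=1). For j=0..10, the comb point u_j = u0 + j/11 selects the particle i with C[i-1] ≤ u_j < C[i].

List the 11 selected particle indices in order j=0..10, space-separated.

0 1 1 3 4 4 5 7 8 8 10

C = [4/31, 8/31, 8/31, 25/62, 33/62, 21/31, 21/31, 24/31, 28/31, 30/31, 1]
j=0: u_0=49/660 ∈ [0, 4/31) → index 0
j=1: u_1=109/660 ∈ [4/31, 8/31) → index 1
j=2: u_2=169/660 ∈ [4/31, 8/31) → index 1
j=3: u_3=229/660 ∈ [8/31, 25/62) → index 3
j=4: u_4=289/660 ∈ [25/62, 33/62) → index 4
j=5: u_5=349/660 ∈ [25/62, 33/62) → index 4
j=6: u_6=409/660 ∈ [33/62, 21/31) → index 5
j=7: u_7=469/660 ∈ [21/31, 24/31) → index 7
j=8: u_8=529/660 ∈ [24/31, 28/31) → index 8
j=9: u_9=589/660 ∈ [24/31, 28/31) → index 8
j=10: u_10=59/60 ∈ [30/31, 1) → index 10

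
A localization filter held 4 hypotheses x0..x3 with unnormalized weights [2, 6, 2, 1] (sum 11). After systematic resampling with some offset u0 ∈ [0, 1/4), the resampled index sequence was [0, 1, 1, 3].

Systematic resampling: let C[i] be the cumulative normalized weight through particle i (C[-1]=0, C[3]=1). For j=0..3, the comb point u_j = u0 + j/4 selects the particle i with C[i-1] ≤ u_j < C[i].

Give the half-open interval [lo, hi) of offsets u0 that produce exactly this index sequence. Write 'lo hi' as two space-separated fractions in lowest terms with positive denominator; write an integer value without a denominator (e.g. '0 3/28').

7/44 2/11

C = [2/11, 8/11, 10/11, 1]
j=0 picked index 0: u0 ∈ [0, 2/11)
j=1 picked index 1: u0 ∈ [-3/44, 21/44)
j=2 picked index 1: u0 ∈ [-7/22, 5/22)
j=3 picked index 3: u0 ∈ [7/44, 1/4)
intersection: [7/44, 2/11)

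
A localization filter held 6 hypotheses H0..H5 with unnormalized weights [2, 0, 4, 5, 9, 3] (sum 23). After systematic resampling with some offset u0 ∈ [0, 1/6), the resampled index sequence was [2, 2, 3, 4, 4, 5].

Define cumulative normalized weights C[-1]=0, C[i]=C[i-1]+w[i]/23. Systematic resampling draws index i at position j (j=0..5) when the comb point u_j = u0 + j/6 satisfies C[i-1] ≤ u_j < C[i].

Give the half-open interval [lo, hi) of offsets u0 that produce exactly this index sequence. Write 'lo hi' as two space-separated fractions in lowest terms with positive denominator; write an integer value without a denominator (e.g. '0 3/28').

C = [2/23, 2/23, 6/23, 11/23, 20/23, 1]
j=0 picked index 2: u0 ∈ [2/23, 6/23)
j=1 picked index 2: u0 ∈ [-11/138, 13/138)
j=2 picked index 3: u0 ∈ [-5/69, 10/69)
j=3 picked index 4: u0 ∈ [-1/46, 17/46)
j=4 picked index 4: u0 ∈ [-13/69, 14/69)
j=5 picked index 5: u0 ∈ [5/138, 1/6)
intersection: [2/23, 13/138)

2/23 13/138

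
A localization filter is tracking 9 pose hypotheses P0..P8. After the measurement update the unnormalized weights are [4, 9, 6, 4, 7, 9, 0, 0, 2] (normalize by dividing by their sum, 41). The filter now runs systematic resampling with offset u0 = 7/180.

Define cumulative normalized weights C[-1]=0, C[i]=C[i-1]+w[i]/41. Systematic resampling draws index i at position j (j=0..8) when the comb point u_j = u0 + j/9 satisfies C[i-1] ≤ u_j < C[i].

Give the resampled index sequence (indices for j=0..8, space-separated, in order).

0 1 1 2 3 4 4 5 5

C = [4/41, 13/41, 19/41, 23/41, 30/41, 39/41, 39/41, 39/41, 1]
j=0: u_0=7/180 ∈ [0, 4/41) → index 0
j=1: u_1=3/20 ∈ [4/41, 13/41) → index 1
j=2: u_2=47/180 ∈ [4/41, 13/41) → index 1
j=3: u_3=67/180 ∈ [13/41, 19/41) → index 2
j=4: u_4=29/60 ∈ [19/41, 23/41) → index 3
j=5: u_5=107/180 ∈ [23/41, 30/41) → index 4
j=6: u_6=127/180 ∈ [23/41, 30/41) → index 4
j=7: u_7=49/60 ∈ [30/41, 39/41) → index 5
j=8: u_8=167/180 ∈ [30/41, 39/41) → index 5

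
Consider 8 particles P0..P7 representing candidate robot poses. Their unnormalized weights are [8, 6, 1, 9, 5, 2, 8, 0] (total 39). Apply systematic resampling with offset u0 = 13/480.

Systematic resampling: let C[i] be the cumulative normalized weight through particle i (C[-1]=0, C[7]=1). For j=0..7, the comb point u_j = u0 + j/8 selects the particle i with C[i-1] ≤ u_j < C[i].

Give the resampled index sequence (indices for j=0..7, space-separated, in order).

0 0 1 3 3 4 5 6

C = [8/39, 14/39, 5/13, 8/13, 29/39, 31/39, 1, 1]
j=0: u_0=13/480 ∈ [0, 8/39) → index 0
j=1: u_1=73/480 ∈ [0, 8/39) → index 0
j=2: u_2=133/480 ∈ [8/39, 14/39) → index 1
j=3: u_3=193/480 ∈ [5/13, 8/13) → index 3
j=4: u_4=253/480 ∈ [5/13, 8/13) → index 3
j=5: u_5=313/480 ∈ [8/13, 29/39) → index 4
j=6: u_6=373/480 ∈ [29/39, 31/39) → index 5
j=7: u_7=433/480 ∈ [31/39, 1) → index 6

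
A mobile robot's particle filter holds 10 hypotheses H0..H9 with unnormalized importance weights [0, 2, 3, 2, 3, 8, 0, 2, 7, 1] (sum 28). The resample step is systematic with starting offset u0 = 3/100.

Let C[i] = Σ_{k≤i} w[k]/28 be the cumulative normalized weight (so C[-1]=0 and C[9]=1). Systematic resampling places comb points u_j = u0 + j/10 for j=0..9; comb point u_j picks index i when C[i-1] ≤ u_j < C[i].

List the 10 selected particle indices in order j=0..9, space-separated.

1 2 3 4 5 5 5 8 8 8

C = [0, 1/14, 5/28, 1/4, 5/14, 9/14, 9/14, 5/7, 27/28, 1]
j=0: u_0=3/100 ∈ [0, 1/14) → index 1
j=1: u_1=13/100 ∈ [1/14, 5/28) → index 2
j=2: u_2=23/100 ∈ [5/28, 1/4) → index 3
j=3: u_3=33/100 ∈ [1/4, 5/14) → index 4
j=4: u_4=43/100 ∈ [5/14, 9/14) → index 5
j=5: u_5=53/100 ∈ [5/14, 9/14) → index 5
j=6: u_6=63/100 ∈ [5/14, 9/14) → index 5
j=7: u_7=73/100 ∈ [5/7, 27/28) → index 8
j=8: u_8=83/100 ∈ [5/7, 27/28) → index 8
j=9: u_9=93/100 ∈ [5/7, 27/28) → index 8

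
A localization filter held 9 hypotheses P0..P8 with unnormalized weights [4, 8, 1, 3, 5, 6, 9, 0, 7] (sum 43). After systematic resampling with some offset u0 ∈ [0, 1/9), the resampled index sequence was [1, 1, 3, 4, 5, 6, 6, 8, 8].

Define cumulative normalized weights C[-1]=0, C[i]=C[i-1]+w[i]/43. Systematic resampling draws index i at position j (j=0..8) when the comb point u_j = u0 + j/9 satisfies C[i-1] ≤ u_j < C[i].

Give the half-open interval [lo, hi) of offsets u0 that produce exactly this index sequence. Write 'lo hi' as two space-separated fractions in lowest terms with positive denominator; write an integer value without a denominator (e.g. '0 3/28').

4/43 1/9

C = [4/43, 12/43, 13/43, 16/43, 21/43, 27/43, 36/43, 36/43, 1]
j=0 picked index 1: u0 ∈ [4/43, 12/43)
j=1 picked index 1: u0 ∈ [-7/387, 65/387)
j=2 picked index 3: u0 ∈ [31/387, 58/387)
j=3 picked index 4: u0 ∈ [5/129, 20/129)
j=4 picked index 5: u0 ∈ [17/387, 71/387)
j=5 picked index 6: u0 ∈ [28/387, 109/387)
j=6 picked index 6: u0 ∈ [-5/129, 22/129)
j=7 picked index 8: u0 ∈ [23/387, 2/9)
j=8 picked index 8: u0 ∈ [-20/387, 1/9)
intersection: [4/43, 1/9)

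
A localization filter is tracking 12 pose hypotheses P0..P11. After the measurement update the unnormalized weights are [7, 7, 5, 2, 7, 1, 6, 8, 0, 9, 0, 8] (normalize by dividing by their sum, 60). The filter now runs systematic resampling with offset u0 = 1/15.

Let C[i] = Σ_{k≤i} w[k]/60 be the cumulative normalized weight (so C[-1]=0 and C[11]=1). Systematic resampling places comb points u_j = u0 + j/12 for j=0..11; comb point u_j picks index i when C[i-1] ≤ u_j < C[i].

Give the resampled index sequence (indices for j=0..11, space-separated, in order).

C = [7/60, 7/30, 19/60, 7/20, 7/15, 29/60, 7/12, 43/60, 43/60, 13/15, 13/15, 1]
j=0: u_0=1/15 ∈ [0, 7/60) → index 0
j=1: u_1=3/20 ∈ [7/60, 7/30) → index 1
j=2: u_2=7/30 ∈ [7/30, 19/60) → index 2
j=3: u_3=19/60 ∈ [19/60, 7/20) → index 3
j=4: u_4=2/5 ∈ [7/20, 7/15) → index 4
j=5: u_5=29/60 ∈ [29/60, 7/12) → index 6
j=6: u_6=17/30 ∈ [29/60, 7/12) → index 6
j=7: u_7=13/20 ∈ [7/12, 43/60) → index 7
j=8: u_8=11/15 ∈ [43/60, 13/15) → index 9
j=9: u_9=49/60 ∈ [43/60, 13/15) → index 9
j=10: u_10=9/10 ∈ [13/15, 1) → index 11
j=11: u_11=59/60 ∈ [13/15, 1) → index 11

0 1 2 3 4 6 6 7 9 9 11 11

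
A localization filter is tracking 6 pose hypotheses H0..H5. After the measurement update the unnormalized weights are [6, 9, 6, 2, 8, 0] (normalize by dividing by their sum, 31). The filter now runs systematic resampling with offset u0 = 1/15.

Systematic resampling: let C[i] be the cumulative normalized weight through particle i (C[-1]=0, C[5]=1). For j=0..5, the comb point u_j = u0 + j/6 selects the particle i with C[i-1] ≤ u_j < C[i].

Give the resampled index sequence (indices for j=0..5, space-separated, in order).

C = [6/31, 15/31, 21/31, 23/31, 1, 1]
j=0: u_0=1/15 ∈ [0, 6/31) → index 0
j=1: u_1=7/30 ∈ [6/31, 15/31) → index 1
j=2: u_2=2/5 ∈ [6/31, 15/31) → index 1
j=3: u_3=17/30 ∈ [15/31, 21/31) → index 2
j=4: u_4=11/15 ∈ [21/31, 23/31) → index 3
j=5: u_5=9/10 ∈ [23/31, 1) → index 4

0 1 1 2 3 4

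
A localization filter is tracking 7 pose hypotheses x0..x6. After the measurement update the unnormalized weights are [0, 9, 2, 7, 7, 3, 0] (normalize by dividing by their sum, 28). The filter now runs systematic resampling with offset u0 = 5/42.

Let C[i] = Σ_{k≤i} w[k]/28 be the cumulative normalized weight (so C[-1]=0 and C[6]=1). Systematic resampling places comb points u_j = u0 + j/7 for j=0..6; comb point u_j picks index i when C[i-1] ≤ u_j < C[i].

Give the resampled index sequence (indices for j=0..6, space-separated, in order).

1 1 3 3 4 4 5

C = [0, 9/28, 11/28, 9/14, 25/28, 1, 1]
j=0: u_0=5/42 ∈ [0, 9/28) → index 1
j=1: u_1=11/42 ∈ [0, 9/28) → index 1
j=2: u_2=17/42 ∈ [11/28, 9/14) → index 3
j=3: u_3=23/42 ∈ [11/28, 9/14) → index 3
j=4: u_4=29/42 ∈ [9/14, 25/28) → index 4
j=5: u_5=5/6 ∈ [9/14, 25/28) → index 4
j=6: u_6=41/42 ∈ [25/28, 1) → index 5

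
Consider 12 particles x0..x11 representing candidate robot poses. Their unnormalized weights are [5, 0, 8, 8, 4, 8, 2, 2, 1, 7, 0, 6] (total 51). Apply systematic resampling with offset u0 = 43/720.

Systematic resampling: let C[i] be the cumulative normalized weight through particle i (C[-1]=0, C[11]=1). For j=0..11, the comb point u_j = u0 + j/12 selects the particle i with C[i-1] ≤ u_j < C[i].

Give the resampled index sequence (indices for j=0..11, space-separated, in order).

0 2 2 3 3 4 5 5 8 9 11 11

C = [5/51, 5/51, 13/51, 7/17, 25/51, 11/17, 35/51, 37/51, 38/51, 15/17, 15/17, 1]
j=0: u_0=43/720 ∈ [0, 5/51) → index 0
j=1: u_1=103/720 ∈ [5/51, 13/51) → index 2
j=2: u_2=163/720 ∈ [5/51, 13/51) → index 2
j=3: u_3=223/720 ∈ [13/51, 7/17) → index 3
j=4: u_4=283/720 ∈ [13/51, 7/17) → index 3
j=5: u_5=343/720 ∈ [7/17, 25/51) → index 4
j=6: u_6=403/720 ∈ [25/51, 11/17) → index 5
j=7: u_7=463/720 ∈ [25/51, 11/17) → index 5
j=8: u_8=523/720 ∈ [37/51, 38/51) → index 8
j=9: u_9=583/720 ∈ [38/51, 15/17) → index 9
j=10: u_10=643/720 ∈ [15/17, 1) → index 11
j=11: u_11=703/720 ∈ [15/17, 1) → index 11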